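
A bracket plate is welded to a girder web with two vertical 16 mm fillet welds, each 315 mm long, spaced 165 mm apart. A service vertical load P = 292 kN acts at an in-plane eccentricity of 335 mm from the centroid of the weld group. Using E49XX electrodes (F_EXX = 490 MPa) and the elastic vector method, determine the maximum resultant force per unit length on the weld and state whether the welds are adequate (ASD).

f_max ≈ 2090 N/mm; NOT adequate

Total weld length L_w = 630 mm. Treat welds as unit-width lines.
Polar moment about centroid: J = 2[d³/12 + d(b/2)²] = 2[315³/12 + 315×82.5²] = 9497000 mm³.
Direct shear f_v = P/L_w = 292×10³ / 630 = 463.5 N/mm (vertical).
Torsion M = P·e = 292×10³ × 335 = 97820000 N·mm.
Critical point at (x, y) = (82.5, 157.5) from centroid. f_tx = M·y/J = 1622 N/mm; f_ty = M·x/J = 849.7 N/mm.
Resultant f_max = √[f_tx² + (f_v + f_ty)²] = √[1622² + (463.5 + 849.7)²] = 2087 N/mm.
Capacity per unit length: r_n/Ω = (1/2.0) × 0.6 × 490 × (0.707 × 16) = 1663 N/mm.
2087 > 1663 → NOT adequate.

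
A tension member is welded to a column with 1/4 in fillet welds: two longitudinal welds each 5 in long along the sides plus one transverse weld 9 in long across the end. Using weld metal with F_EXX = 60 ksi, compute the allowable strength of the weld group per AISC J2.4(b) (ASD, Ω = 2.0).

t_e = 0.707 × 0.25 = 0.1767 in.
R_nwl = 0.6 × 60 × 0.1767 × 10 = 63.63 kip (longitudinal, 2 welds).
R_nwt = 0.6 × 60 × 0.1767 × 9 = 57.27 kip (transverse, base value).
(i) R_nwl + R_nwt = 120.9 kip; (ii) 0.85 R_nwl + 1.5 R_nwt = 140 kip.
R_n = max = 140 kip [governs: (ii)]; R_n/Ω = 69.99 kip.

R_n/Ω ≈ 70 kip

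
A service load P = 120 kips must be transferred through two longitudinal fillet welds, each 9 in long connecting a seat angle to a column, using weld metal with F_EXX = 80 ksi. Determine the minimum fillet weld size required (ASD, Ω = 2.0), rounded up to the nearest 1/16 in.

Total weld length L = 18 in.
Required throat t_e = P × Ω / (0.6 F_EXX × L) = 120 × 2.0 / (0.6 × 80 × 18) = 0.2778 in.
Required leg w = t_e / 0.707 = 0.3929 in → use 7/16 in.

w = 7/16 in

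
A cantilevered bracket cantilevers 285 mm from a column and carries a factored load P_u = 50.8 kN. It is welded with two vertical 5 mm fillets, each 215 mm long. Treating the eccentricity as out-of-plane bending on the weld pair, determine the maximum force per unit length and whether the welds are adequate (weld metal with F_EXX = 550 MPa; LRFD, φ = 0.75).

L_w = 2 × 215 = 430 mm; section modulus (unit throat) S = 2 × L²/6 = 15410 mm².
Direct shear f_v = P/L_w = 50.8×10³/430 = 118.1 N/mm.
Moment M = P × e = 50.8×10³ × 285 = 14478000 N·mm; bending f_b = M/S = 939.6 N/mm.
f_max = √(f_v² + f_b²) = √(118.1² + 939.6²) = 947 N/mm.
φr_n = 0.75 × 0.6 × 550 × (0.707 × 5) = 874.9 N/mm → NOT adequate.

f_max ≈ 947 N/mm; NOT adequate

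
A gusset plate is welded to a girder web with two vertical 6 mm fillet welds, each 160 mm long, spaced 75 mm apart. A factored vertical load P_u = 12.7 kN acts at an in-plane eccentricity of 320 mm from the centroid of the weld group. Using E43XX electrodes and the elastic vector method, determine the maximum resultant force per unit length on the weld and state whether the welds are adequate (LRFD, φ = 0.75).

E43XX → F_EXX = 430 MPa.
Total weld length L_w = 320 mm. Treat welds as unit-width lines.
Polar moment about centroid: J = 2[d³/12 + d(b/2)²] = 2[160³/12 + 160×37.5²] = 1133000 mm³.
Direct shear f_v = P/L_w = 12.7×10³ / 320 = 39.69 N/mm (vertical).
Torsion M = P·e = 12.7×10³ × 320 = 4064000 N·mm.
Critical point at (x, y) = (37.5, 80) from centroid. f_tx = M·y/J = 287 N/mm; f_ty = M·x/J = 134.5 N/mm.
Resultant f_max = √[f_tx² + (f_v + f_ty)²] = √[287² + (39.69 + 134.5)²] = 335.8 N/mm.
Capacity per unit length: φr_n = 0.75 × 0.6 × 430 × (0.707 × 6) = 820.8 N/mm.
335.8 ≤ 820.8 → adequate.

f_max ≈ 336 N/mm; adequate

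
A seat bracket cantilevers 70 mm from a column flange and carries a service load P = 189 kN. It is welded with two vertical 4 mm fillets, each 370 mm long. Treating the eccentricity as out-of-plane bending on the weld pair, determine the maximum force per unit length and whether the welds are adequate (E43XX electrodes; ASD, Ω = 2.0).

E43XX → F_EXX = 430 MPa.
L_w = 2 × 370 = 740 mm; section modulus (unit throat) S = 2 × L²/6 = 45630 mm².
Direct shear f_v = P/L_w = 189×10³/740 = 255.4 N/mm.
Moment M = P × e = 189×10³ × 70 = 13230000 N·mm; bending f_b = M/S = 289.9 N/mm.
f_max = √(f_v² + f_b²) = √(255.4² + 289.9²) = 386.4 N/mm.
r_n/Ω = (1/2.0) × 0.6 × 430 × (0.707 × 4) = 364.8 N/mm → NOT adequate.

f_max ≈ 386 N/mm; NOT adequate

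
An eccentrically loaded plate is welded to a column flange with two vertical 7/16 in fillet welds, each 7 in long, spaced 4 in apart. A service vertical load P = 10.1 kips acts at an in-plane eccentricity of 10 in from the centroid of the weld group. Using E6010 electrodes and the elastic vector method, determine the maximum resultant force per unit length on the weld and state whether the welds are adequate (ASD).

E60XX → F_EXX = 60 ksi.
Total weld length L_w = 14 in. Treat welds as unit-width lines.
Polar moment about centroid: J = 2[d³/12 + d(b/2)²] = 2[7³/12 + 7×2²] = 113.2 in³.
Direct shear f_v = P/L_w = 10.1 / 14 = 0.7214 kip/in (vertical).
Torsion M = P·e = 10.1 × 10 = 101 kip·in.
Critical point at (x, y) = (2, 3.5) from centroid. f_tx = M·y/J = 3.124 kip/in; f_ty = M·x/J = 1.785 kip/in.
Resultant f_max = √[f_tx² + (f_v + f_ty)²] = √[3.124² + (0.7214 + 1.785)²] = 4.005 kip/in.
Capacity per unit length: r_n/Ω = (1/2.0) × 0.6 × 60 × (0.707 × 0.4375) = 5.568 kip/in.
4.005 ≤ 5.568 → adequate.

f_max ≈ 4 kip/in; adequate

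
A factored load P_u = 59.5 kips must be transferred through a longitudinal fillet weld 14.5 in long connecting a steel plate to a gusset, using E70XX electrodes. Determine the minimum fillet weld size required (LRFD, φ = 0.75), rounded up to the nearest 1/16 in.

E70XX → F_EXX = 70 ksi.
Total weld length L = 14.5 in.
Required throat t_e = P_u / (φ × 0.6 F_EXX × L) = 59.5 / (0.75 × 0.6 × 70 × 14.5) = 0.1303 in.
Required leg w = t_e / 0.707 = 0.1843 in → use 3/16 in.

w = 3/16 in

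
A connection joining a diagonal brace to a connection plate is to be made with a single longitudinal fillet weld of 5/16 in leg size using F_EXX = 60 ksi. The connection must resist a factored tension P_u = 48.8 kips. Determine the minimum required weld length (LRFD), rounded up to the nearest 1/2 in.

L = 8.5 in

Throat t_e = 0.707 × 0.3125 = 0.2209 in.
φr_n = 0.75 × 0.6 × 60 × 0.2209 = 5.965 kips/in.
L_req = P_u / φr_n = 48.8 / 5.965 = 8.181 in total.
Round up → use L = 8.5 in.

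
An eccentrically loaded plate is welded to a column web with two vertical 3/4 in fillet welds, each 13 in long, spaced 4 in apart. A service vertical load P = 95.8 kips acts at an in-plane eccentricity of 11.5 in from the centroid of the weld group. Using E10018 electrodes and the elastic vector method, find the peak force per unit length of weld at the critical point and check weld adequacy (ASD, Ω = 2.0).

E100XX → F_EXX = 100 ksi.
Total weld length L_w = 26 in. Treat welds as unit-width lines.
Polar moment about centroid: J = 2[d³/12 + d(b/2)²] = 2[13³/12 + 13×2²] = 470.2 in³.
Direct shear f_v = P/L_w = 95.8 / 26 = 3.685 kip/in (vertical).
Torsion M = P·e = 95.8 × 11.5 = 1101.7 kip·in.
Critical point at (x, y) = (2, 6.5) from centroid. f_tx = M·y/J = 15.23 kip/in; f_ty = M·x/J = 4.686 kip/in.
Resultant f_max = √[f_tx² + (f_v + f_ty)²] = √[15.23² + (3.685 + 4.686)²] = 17.38 kip/in.
Capacity per unit length: r_n/Ω = (1/2.0) × 0.6 × 100 × (0.707 × 0.75) = 15.91 kip/in.
17.38 > 15.91 → NOT adequate.

f_max ≈ 17.4 kip/in; NOT adequate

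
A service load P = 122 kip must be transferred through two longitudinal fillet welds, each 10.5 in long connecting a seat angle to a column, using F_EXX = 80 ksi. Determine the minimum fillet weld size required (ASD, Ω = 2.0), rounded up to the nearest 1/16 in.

w = 3/8 in

Total weld length L = 21 in.
Required throat t_e = P × Ω / (0.6 F_EXX × L) = 122 × 2.0 / (0.6 × 80 × 21) = 0.2421 in.
Required leg w = t_e / 0.707 = 0.3424 in → use 3/8 in.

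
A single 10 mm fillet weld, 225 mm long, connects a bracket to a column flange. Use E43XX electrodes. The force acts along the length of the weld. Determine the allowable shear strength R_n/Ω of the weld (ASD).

E43XX → F_EXX = 430 MPa.
Effective throat t_e = 0.707 × 10 = 7.07 mm.
Total length L = 225 mm; A_we = 7.07 × 225 = 1591 mm².
F_nw = 0.6 F_EXX = 0.6 × 430 = 258 MPa.
R_n = 258 × 1591 × 10⁻³ = 410.4 kN; R_n/Ω = 410.4/2.0 = 205.2 kN.

R_n/Ω ≈ 205 kN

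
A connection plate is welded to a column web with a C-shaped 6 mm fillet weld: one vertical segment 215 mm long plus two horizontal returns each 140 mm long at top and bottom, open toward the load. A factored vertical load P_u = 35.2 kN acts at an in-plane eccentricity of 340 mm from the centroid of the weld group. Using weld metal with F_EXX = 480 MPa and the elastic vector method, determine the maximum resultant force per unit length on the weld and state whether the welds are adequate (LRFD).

f_max ≈ 396 N/mm; adequate

Total weld length L_w = 495 mm. Treat welds as unit-width lines.
Centroid: x̄ = 2×140×70 / 495 = 39.6 mm from the vertical weld.
Polar moment about centroid: J = I_x + I_y = [215³/12 + 2×140×107.5²] + [215×39.6² + 2(140³/12 + 140×30.4²)] = 5117000 mm³.
Direct shear f_v = P/L_w = 35.2×10³ / 495 = 71.11 N/mm (vertical).
Torsion M = P·e = 35.2×10³ × 340 = 11968000 N·mm.
Critical point at (x, y) = (100.4, 107.5) from centroid. f_tx = M·y/J = 251.4 N/mm; f_ty = M·x/J = 234.8 N/mm.
Resultant f_max = √[f_tx² + (f_v + f_ty)²] = √[251.4² + (71.11 + 234.8)²] = 396 N/mm.
Capacity per unit length: φr_n = 0.75 × 0.6 × 480 × (0.707 × 6) = 916.3 N/mm.
396 ≤ 916.3 → adequate.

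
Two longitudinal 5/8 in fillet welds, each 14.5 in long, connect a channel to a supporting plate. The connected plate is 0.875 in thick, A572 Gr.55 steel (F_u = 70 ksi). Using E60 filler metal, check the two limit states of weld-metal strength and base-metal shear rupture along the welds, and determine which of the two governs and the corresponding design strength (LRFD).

φR_n ≈ 346 kips (weld metal governs)

E60XX → F_EXX = 60 ksi.
t_e = 0.707 × 0.625 = 0.4419 in; L = 29 in.
Weld metal: φR_n = 0.75 × 0.6 × 60 × 0.4419 × 29 = 346 kips.
Base metal (shear rupture): φR_n = 0.75 × 0.6 × 70 × 0.875 × 29 = 799.3 kips.
Governing: weld metal.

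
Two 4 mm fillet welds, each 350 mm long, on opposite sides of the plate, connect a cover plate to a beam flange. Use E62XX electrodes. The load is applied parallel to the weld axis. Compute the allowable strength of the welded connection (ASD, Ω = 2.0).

E62XX → F_EXX = 620 MPa.
Effective throat t_e = 0.707 × 4 = 2.828 mm.
Total length L = 700 mm; A_we = 2.828 × 700 = 1980 mm².
F_nw = 0.6 F_EXX = 0.6 × 620 = 372 MPa.
R_n = 372 × 1980 × 10⁻³ = 736.4 kN; R_n/Ω = 736.4/2.0 = 368.2 kN.

R_n/Ω ≈ 368 kN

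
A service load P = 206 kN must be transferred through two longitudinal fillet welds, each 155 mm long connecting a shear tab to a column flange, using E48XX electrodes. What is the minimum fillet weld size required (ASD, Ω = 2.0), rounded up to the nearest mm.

w = 7 mm

E48XX → F_EXX = 480 MPa.
Total weld length L = 310 mm.
Required throat t_e = P × Ω / (0.6 F_EXX × L) = 206 × 2.0 / (0.6 × 480 × 310 × 10⁻³) = 4.615 mm.
Required leg w = t_e / 0.707 = 6.527 mm → use 7 mm.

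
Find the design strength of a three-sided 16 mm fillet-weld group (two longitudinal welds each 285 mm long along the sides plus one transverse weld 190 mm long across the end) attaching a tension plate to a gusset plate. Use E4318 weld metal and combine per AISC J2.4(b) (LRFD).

E43XX → F_EXX = 430 MPa.
t_e = 0.707 × 16 = 11.31 mm.
R_nwl = 0.6 × 430 × 11.31 × 570 × 10⁻³ = 1664 kN (longitudinal, 2 welds).
R_nwt = 0.6 × 430 × 11.31 × 190 × 10⁻³ = 554.5 kN (transverse, base value).
(i) R_nwl + R_nwt = 2218 kN; (ii) 0.85 R_nwl + 1.5 R_nwt = 2246 kN.
R_n = max = 2246 kN [governs: (ii)]; φR_n = 1684 kN.

φR_n ≈ 1680 kN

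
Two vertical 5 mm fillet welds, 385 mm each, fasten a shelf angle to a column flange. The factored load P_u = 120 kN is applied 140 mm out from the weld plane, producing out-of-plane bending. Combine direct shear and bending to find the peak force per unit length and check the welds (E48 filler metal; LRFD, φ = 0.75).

f_max ≈ 374 N/mm; adequate

E48XX → F_EXX = 480 MPa.
L_w = 2 × 385 = 770 mm; section modulus (unit throat) S = 2 × L²/6 = 49410 mm².
Direct shear f_v = P/L_w = 120×10³/770 = 155.8 N/mm.
Moment M = P × e = 120×10³ × 140 = 16800000 N·mm; bending f_b = M/S = 340 N/mm.
f_max = √(f_v² + f_b²) = √(155.8² + 340²) = 374 N/mm.
φr_n = 0.75 × 0.6 × 480 × (0.707 × 5) = 763.6 N/mm → adequate.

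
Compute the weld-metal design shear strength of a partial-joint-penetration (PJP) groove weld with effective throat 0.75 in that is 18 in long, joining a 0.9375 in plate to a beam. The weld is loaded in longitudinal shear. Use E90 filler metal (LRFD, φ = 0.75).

φR_n ≈ 547 kips

E90XX → F_EXX = 90 ksi.
Effective throat (given) t_e = 0.75 in.
A_we = 0.75 × 18 = 13.5 in².
F_nw = 0.6 F_EXX = 54 ksi.
φR_n = 0.75 × 54 × 13.5 = 546.8 kips.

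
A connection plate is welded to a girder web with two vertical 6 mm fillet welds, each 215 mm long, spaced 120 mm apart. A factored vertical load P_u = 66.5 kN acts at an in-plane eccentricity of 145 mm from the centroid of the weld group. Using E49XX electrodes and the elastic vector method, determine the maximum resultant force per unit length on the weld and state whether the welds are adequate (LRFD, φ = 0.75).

f_max ≈ 466 N/mm; adequate

E49XX → F_EXX = 490 MPa.
Total weld length L_w = 430 mm. Treat welds as unit-width lines.
Polar moment about centroid: J = 2[d³/12 + d(b/2)²] = 2[215³/12 + 215×60²] = 3204000 mm³.
Direct shear f_v = P/L_w = 66.5×10³ / 430 = 154.7 N/mm (vertical).
Torsion M = P·e = 66.5×10³ × 145 = 9642500 N·mm.
Critical point at (x, y) = (60, 107.5) from centroid. f_tx = M·y/J = 323.5 N/mm; f_ty = M·x/J = 180.5 N/mm.
Resultant f_max = √[f_tx² + (f_v + f_ty)²] = √[323.5² + (154.7 + 180.5)²] = 465.8 N/mm.
Capacity per unit length: φr_n = 0.75 × 0.6 × 490 × (0.707 × 6) = 935.4 N/mm.
465.8 ≤ 935.4 → adequate.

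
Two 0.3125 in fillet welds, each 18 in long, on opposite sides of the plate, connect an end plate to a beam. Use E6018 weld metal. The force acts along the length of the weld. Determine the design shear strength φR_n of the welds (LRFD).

E60XX → F_EXX = 60 ksi.
Effective throat t_e = 0.707 × 0.3125 = 0.2209 in.
Total length L = 36 in; A_we = 0.2209 × 36 = 7.954 in².
F_nw = 0.6 F_EXX = 0.6 × 60 = 36 ksi.
φR_n = 0.75 × 36 × 7.954 = 214.8 kips.

φR_n ≈ 215 kips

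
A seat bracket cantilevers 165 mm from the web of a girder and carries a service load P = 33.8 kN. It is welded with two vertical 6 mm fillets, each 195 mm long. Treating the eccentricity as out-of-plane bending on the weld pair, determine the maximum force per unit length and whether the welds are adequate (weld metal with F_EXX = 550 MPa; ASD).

f_max ≈ 448 N/mm; adequate

L_w = 2 × 195 = 390 mm; section modulus (unit throat) S = 2 × L²/6 = 12680 mm².
Direct shear f_v = P/L_w = 33.8×10³/390 = 86.67 N/mm.
Moment M = P × e = 33.8×10³ × 165 = 5577000 N·mm; bending f_b = M/S = 440 N/mm.
f_max = √(f_v² + f_b²) = √(86.67² + 440²) = 448.5 N/mm.
r_n/Ω = (1/2.0) × 0.6 × 550 × (0.707 × 6) = 699.9 N/mm → adequate.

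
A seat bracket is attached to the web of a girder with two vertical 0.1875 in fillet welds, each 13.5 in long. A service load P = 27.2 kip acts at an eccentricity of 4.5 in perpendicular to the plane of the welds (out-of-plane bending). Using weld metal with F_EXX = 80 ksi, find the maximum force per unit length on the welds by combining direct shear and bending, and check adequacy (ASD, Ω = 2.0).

L_w = 2 × 13.5 = 27 in; section modulus (unit throat) S = 2 × L²/6 = 60.75 in².
Direct shear f_v = P/L_w = 27.2/27 = 1.007 kip/in.
Moment M = P × e = 27.2 × 4.5 = 122.4 kip·in; bending f_b = M/S = 2.015 kip/in.
f_max = √(f_v² + f_b²) = √(1.007² + 2.015²) = 2.253 kip/in.
r_n/Ω = (1/2.0) × 0.6 × 80 × (0.707 × 0.1875) = 3.181 kip/in → adequate.

f_max ≈ 2.25 kip/in; adequate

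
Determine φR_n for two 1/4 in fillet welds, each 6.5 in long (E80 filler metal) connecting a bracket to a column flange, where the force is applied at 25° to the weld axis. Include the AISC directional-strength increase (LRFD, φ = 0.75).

φR_n ≈ 94.1 kips

E80XX → F_EXX = 80 ksi.
t_e = 0.707 × 0.25 = 0.1767 in; A_we = 0.1767 × 13 = 2.298 in².
Directional factor: 1.0 + 0.5 sin^1.5(25°) = 1.137.
F_nw = 0.6 × 80 × 1.137 = 54.59 ksi.
φR_n = 0.75 × 54.59 × 2.298 = 94.08 kips.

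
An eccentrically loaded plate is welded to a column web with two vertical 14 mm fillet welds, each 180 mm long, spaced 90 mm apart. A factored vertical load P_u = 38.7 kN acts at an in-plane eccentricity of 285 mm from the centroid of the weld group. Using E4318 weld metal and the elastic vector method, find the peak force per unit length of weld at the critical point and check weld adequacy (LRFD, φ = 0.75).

E43XX → F_EXX = 430 MPa.
Total weld length L_w = 360 mm. Treat welds as unit-width lines.
Polar moment about centroid: J = 2[d³/12 + d(b/2)²] = 2[180³/12 + 180×45²] = 1701000 mm³.
Direct shear f_v = P/L_w = 38.7×10³ / 360 = 107.5 N/mm (vertical).
Torsion M = P·e = 38.7×10³ × 285 = 11030000 N·mm.
Critical point at (x, y) = (45, 90) from centroid. f_tx = M·y/J = 583.6 N/mm; f_ty = M·x/J = 291.8 N/mm.
Resultant f_max = √[f_tx² + (f_v + f_ty)²] = √[583.6² + (107.5 + 291.8)²] = 707.1 N/mm.
Capacity per unit length: φr_n = 0.75 × 0.6 × 430 × (0.707 × 14) = 1915 N/mm.
707.1 ≤ 1915 → adequate.

f_max ≈ 707 N/mm; adequate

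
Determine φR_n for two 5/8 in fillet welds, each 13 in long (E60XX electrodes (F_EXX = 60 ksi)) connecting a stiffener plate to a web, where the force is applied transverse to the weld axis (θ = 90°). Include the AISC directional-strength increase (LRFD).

t_e = 0.707 × 0.625 = 0.4419 in; A_we = 0.4419 × 26 = 11.49 in².
Directional factor: 1.0 + 0.5 sin^1.5(90°) = 1.5.
F_nw = 0.6 × 60 × 1.5 = 54 ksi.
φR_n = 0.75 × 54 × 11.49 = 465.3 kip.

φR_n ≈ 465 kip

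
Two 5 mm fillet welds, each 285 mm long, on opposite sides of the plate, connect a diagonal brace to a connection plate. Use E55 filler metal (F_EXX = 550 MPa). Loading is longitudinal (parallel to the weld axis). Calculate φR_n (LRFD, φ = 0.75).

Effective throat t_e = 0.707 × 5 = 3.535 mm.
Total length L = 570 mm; A_we = 3.535 × 570 = 2015 mm².
F_nw = 0.6 F_EXX = 0.6 × 550 = 330 MPa.
φR_n = 0.75 × 330 × 2015 × 10⁻³ = 498.7 kN.

φR_n ≈ 499 kN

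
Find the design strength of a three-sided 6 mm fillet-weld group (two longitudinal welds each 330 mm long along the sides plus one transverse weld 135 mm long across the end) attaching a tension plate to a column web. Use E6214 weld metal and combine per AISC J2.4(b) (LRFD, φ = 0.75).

E62XX → F_EXX = 620 MPa.
t_e = 0.707 × 6 = 4.242 mm.
R_nwl = 0.6 × 620 × 4.242 × 660 × 10⁻³ = 1041 kN (longitudinal, 2 welds).
R_nwt = 0.6 × 620 × 4.242 × 135 × 10⁻³ = 213 kN (transverse, base value).
(i) R_nwl + R_nwt = 1255 kN; (ii) 0.85 R_nwl + 1.5 R_nwt = 1205 kN.
R_n = max = 1255 kN [governs: (i)]; φR_n = 940.9 kN.

φR_n ≈ 941 kN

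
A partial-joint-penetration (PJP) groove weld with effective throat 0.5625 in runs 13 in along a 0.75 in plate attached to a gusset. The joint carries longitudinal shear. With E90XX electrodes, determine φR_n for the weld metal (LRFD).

φR_n ≈ 296 kips

E90XX → F_EXX = 90 ksi.
Effective throat (given) t_e = 0.5625 in.
A_we = 0.5625 × 13 = 7.312 in².
F_nw = 0.6 F_EXX = 54 ksi.
φR_n = 0.75 × 54 × 7.312 = 296.2 kips.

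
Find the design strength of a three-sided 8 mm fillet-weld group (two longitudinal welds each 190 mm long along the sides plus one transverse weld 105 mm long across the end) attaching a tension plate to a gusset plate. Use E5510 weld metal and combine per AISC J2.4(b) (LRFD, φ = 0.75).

E55XX → F_EXX = 550 MPa.
t_e = 0.707 × 8 = 5.656 mm.
R_nwl = 0.6 × 550 × 5.656 × 380 × 10⁻³ = 709.3 kN (longitudinal, 2 welds).
R_nwt = 0.6 × 550 × 5.656 × 105 × 10⁻³ = 196 kN (transverse, base value).
(i) R_nwl + R_nwt = 905.2 kN; (ii) 0.85 R_nwl + 1.5 R_nwt = 896.8 kN.
R_n = max = 905.2 kN [governs: (i)]; φR_n = 678.9 kN.

φR_n ≈ 679 kN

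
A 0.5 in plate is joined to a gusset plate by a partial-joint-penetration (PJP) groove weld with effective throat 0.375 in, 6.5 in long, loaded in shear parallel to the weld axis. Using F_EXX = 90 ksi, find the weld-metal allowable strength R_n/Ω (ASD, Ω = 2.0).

R_n/Ω ≈ 65.8 kip

Effective throat (given) t_e = 0.375 in.
A_we = 0.375 × 6.5 = 2.438 in².
F_nw = 0.6 F_EXX = 54 ksi.
R_n/Ω = (54 × 2.438) / 2.0 = 65.81 kip.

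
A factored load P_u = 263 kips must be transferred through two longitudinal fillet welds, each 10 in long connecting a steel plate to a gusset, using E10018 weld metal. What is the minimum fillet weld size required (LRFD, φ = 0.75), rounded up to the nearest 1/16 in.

E100XX → F_EXX = 100 ksi.
Total weld length L = 20 in.
Required throat t_e = P_u / (φ × 0.6 F_EXX × L) = 263 / (0.75 × 0.6 × 100 × 20) = 0.2922 in.
Required leg w = t_e / 0.707 = 0.4133 in → use 7/16 in.

w = 7/16 in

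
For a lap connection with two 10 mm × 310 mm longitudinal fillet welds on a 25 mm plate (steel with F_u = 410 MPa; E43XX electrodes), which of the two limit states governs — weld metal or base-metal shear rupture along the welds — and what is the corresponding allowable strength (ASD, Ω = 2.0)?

R_n/Ω ≈ 565 kN (weld metal governs)

E43XX → F_EXX = 430 MPa.
t_e = 0.707 × 10 = 7.07 mm; L = 620 mm.
Weld metal: R_n/Ω = (1/2.0) × 0.6 × 430 × 7.07 × 620 × 10⁻³ = 565.5 kN.
Base metal (shear rupture): R_n/Ω = (1/2.0) × 0.6 × 410 × 25 × 620 × 10⁻³ = 1906 kN.
Governing: weld metal.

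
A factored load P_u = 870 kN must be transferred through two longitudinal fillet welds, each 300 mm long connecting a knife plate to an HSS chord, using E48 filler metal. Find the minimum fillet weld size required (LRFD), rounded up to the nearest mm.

E48XX → F_EXX = 480 MPa.
Total weld length L = 600 mm.
Required throat t_e = P_u / (φ × 0.6 F_EXX × L) = 870 / (0.75 × 0.6 × 480 × 600 × 10⁻³) = 6.713 mm.
Required leg w = t_e / 0.707 = 9.495 mm → use 10 mm.

w = 10 mm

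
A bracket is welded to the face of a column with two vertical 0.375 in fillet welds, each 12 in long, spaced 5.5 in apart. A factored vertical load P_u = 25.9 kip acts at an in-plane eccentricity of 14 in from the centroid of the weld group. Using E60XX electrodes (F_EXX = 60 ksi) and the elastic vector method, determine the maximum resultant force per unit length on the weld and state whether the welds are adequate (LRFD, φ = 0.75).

Total weld length L_w = 24 in. Treat welds as unit-width lines.
Polar moment about centroid: J = 2[d³/12 + d(b/2)²] = 2[12³/12 + 12×2.75²] = 469.5 in³.
Direct shear f_v = P/L_w = 25.9 / 24 = 1.079 kip/in (vertical).
Torsion M = P·e = 25.9 × 14 = 362.6 kip·in.
Critical point at (x, y) = (2.75, 6) from centroid. f_tx = M·y/J = 4.634 kip/in; f_ty = M·x/J = 2.124 kip/in.
Resultant f_max = √[f_tx² + (f_v + f_ty)²] = √[4.634² + (1.079 + 2.124)²] = 5.633 kip/in.
Capacity per unit length: φr_n = 0.75 × 0.6 × 60 × (0.707 × 0.375) = 7.158 kip/in.
5.633 ≤ 7.158 → adequate.

f_max ≈ 5.63 kip/in; adequate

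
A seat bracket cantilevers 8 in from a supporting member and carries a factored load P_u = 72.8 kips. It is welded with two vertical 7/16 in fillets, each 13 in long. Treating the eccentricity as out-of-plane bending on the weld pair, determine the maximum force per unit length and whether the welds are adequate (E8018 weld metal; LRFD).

E80XX → F_EXX = 80 ksi.
L_w = 2 × 13 = 26 in; section modulus (unit throat) S = 2 × L²/6 = 56.33 in².
Direct shear f_v = P/L_w = 72.8/26 = 2.8 kip/in.
Moment M = P × e = 72.8 × 8 = 582.4 kip·in; bending f_b = M/S = 10.34 kip/in.
f_max = √(f_v² + f_b²) = √(2.8² + 10.34²) = 10.71 kip/in.
φr_n = 0.75 × 0.6 × 80 × (0.707 × 0.4375) = 11.14 kip/in → adequate.

f_max ≈ 10.7 kip/in; adequate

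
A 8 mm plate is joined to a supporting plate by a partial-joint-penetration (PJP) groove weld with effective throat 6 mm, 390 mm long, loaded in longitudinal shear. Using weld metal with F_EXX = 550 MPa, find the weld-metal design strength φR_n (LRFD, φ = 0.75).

Effective throat (given) t_e = 6 mm.
A_we = 6 × 390 = 2340 mm².
F_nw = 0.6 F_EXX = 330 MPa.
φR_n = 0.75 × 330 × 2340 × 10⁻³ = 579.2 kN.

φR_n ≈ 579 kN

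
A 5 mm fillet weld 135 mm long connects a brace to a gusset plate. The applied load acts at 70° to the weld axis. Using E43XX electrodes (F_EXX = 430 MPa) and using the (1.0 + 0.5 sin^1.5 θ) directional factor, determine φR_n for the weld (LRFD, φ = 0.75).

φR_n ≈ 134 kN

t_e = 0.707 × 5 = 3.535 mm; A_we = 3.535 × 135 = 477.2 mm².
Directional factor: 1.0 + 0.5 sin^1.5(70°) = 1.455.
F_nw = 0.6 × 430 × 1.455 = 375.5 MPa.
φR_n = 0.75 × 375.5 × 477.2 × 10⁻³ = 134.4 kN.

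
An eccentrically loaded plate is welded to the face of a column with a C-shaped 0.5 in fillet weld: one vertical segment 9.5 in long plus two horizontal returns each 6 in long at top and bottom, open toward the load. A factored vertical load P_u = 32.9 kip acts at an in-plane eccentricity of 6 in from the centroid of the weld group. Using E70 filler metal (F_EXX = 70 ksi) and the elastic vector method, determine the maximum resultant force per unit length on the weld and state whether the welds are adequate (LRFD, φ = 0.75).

Total weld length L_w = 21.5 in. Treat welds as unit-width lines.
Centroid: x̄ = 2×6×3 / 21.5 = 1.674 in from the vertical weld.
Polar moment about centroid: J = I_x + I_y = [9.5³/12 + 2×6×4.75²] + [9.5×1.674² + 2(6³/12 + 6×1.326²)] = 425.9 in³.
Direct shear f_v = P/L_w = 32.9 / 21.5 = 1.53 kip/in (vertical).
Torsion M = P·e = 32.9 × 6 = 197.4 kip·in.
Critical point at (x, y) = (4.326, 4.75) from centroid. f_tx = M·y/J = 2.201 kip/in; f_ty = M·x/J = 2.005 kip/in.
Resultant f_max = √[f_tx² + (f_v + f_ty)²] = √[2.201² + (1.53 + 2.005)²] = 4.164 kip/in.
Capacity per unit length: φr_n = 0.75 × 0.6 × 70 × (0.707 × 0.5) = 11.14 kip/in.
4.164 ≤ 11.14 → adequate.

f_max ≈ 4.16 kip/in; adequate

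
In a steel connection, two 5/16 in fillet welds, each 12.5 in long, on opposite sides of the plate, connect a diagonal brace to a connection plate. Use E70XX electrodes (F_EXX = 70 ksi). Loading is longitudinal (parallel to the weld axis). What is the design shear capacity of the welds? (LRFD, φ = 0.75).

Effective throat t_e = 0.707 × 0.3125 = 0.2209 in.
Total length L = 25 in; A_we = 0.2209 × 25 = 5.523 in².
F_nw = 0.6 F_EXX = 0.6 × 70 = 42 ksi.
φR_n = 0.75 × 42 × 5.523 = 174 kips.

φR_n ≈ 174 kips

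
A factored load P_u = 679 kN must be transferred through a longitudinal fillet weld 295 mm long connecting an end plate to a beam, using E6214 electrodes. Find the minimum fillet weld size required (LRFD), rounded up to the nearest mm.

E62XX → F_EXX = 620 MPa.
Total weld length L = 295 mm.
Required throat t_e = P_u / (φ × 0.6 F_EXX × L) = 679 / (0.75 × 0.6 × 620 × 295 × 10⁻³) = 8.25 mm.
Required leg w = t_e / 0.707 = 11.67 mm → use 12 mm.

w = 12 mm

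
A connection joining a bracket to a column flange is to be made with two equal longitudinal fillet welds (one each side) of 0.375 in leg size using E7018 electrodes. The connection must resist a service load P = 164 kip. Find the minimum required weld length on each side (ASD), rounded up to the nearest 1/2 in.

E70XX → F_EXX = 70 ksi.
Throat t_e = 0.707 × 0.375 = 0.2651 in.
r_n/Ω = (0.6 × 70 × 0.2651) / 2.0 = 5.568 kip/in.
L_req = P / (r_n/Ω) = 164 / 5.568 = 29.46 in total.
Per side: 29.46 / 2 = 14.73 in.
Round up → use L = 15 in on each side.

L = 15 in on each side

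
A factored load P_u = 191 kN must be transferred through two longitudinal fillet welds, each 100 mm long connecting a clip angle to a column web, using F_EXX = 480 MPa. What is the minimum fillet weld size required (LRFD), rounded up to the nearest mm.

w = 7 mm

Total weld length L = 200 mm.
Required throat t_e = P_u / (φ × 0.6 F_EXX × L) = 191 / (0.75 × 0.6 × 480 × 200 × 10⁻³) = 4.421 mm.
Required leg w = t_e / 0.707 = 6.254 mm → use 7 mm.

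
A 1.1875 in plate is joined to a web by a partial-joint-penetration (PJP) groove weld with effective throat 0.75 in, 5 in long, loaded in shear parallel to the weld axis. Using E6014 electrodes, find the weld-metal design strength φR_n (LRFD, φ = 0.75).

φR_n ≈ 101 kips

E60XX → F_EXX = 60 ksi.
Effective throat (given) t_e = 0.75 in.
A_we = 0.75 × 5 = 3.75 in².
F_nw = 0.6 F_EXX = 36 ksi.
φR_n = 0.75 × 36 × 3.75 = 101.2 kips.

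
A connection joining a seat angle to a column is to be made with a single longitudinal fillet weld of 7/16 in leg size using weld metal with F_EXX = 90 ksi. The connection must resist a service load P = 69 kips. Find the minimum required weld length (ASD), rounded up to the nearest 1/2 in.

L = 8.5 in

Throat t_e = 0.707 × 0.4375 = 0.3093 in.
r_n/Ω = (0.6 × 90 × 0.3093) / 2.0 = 8.351 kip/in.
L_req = P / (r_n/Ω) = 69 / 8.351 = 8.262 in total.
Round up → use L = 8.5 in.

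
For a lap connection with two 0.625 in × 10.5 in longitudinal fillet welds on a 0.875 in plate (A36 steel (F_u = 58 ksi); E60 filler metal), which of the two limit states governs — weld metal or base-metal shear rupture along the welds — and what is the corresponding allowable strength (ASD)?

E60XX → F_EXX = 60 ksi.
t_e = 0.707 × 0.625 = 0.4419 in; L = 21 in.
Weld metal: R_n/Ω = (1/2.0) × 0.6 × 60 × 0.4419 × 21 = 167 kip.
Base metal (shear rupture): R_n/Ω = (1/2.0) × 0.6 × 58 × 0.875 × 21 = 319.7 kip.
Governing: weld metal.

R_n/Ω ≈ 167 kip (weld metal governs)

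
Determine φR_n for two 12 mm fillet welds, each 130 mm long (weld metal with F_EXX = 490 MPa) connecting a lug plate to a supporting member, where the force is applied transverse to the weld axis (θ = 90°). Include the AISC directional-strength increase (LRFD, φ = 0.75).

φR_n ≈ 730 kN

t_e = 0.707 × 12 = 8.484 mm; A_we = 8.484 × 260 = 2206 mm².
Directional factor: 1.0 + 0.5 sin^1.5(90°) = 1.5.
F_nw = 0.6 × 490 × 1.5 = 441 MPa.
φR_n = 0.75 × 441 × 2206 × 10⁻³ = 729.6 kN.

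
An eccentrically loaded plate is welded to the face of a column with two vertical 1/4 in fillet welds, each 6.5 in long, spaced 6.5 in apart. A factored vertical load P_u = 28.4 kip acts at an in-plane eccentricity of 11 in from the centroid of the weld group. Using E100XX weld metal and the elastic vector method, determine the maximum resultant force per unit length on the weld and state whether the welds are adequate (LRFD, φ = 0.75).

f_max ≈ 9.51 kip/in; NOT adequate

E100XX → F_EXX = 100 ksi.
Total weld length L_w = 13 in. Treat welds as unit-width lines.
Polar moment about centroid: J = 2[d³/12 + d(b/2)²] = 2[6.5³/12 + 6.5×3.25²] = 183.1 in³.
Direct shear f_v = P/L_w = 28.4 / 13 = 2.185 kip/in (vertical).
Torsion M = P·e = 28.4 × 11 = 312.4 kip·in.
Critical point at (x, y) = (3.25, 3.25) from centroid. f_tx = M·y/J = 5.546 kip/in; f_ty = M·x/J = 5.546 kip/in.
Resultant f_max = √[f_tx² + (f_v + f_ty)²] = √[5.546² + (2.185 + 5.546)²] = 9.514 kip/in.
Capacity per unit length: φr_n = 0.75 × 0.6 × 100 × (0.707 × 0.25) = 7.954 kip/in.
9.514 > 7.954 → NOT adequate.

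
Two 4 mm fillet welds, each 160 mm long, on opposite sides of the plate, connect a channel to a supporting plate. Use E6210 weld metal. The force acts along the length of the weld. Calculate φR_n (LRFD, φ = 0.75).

φR_n ≈ 252 kN

E62XX → F_EXX = 620 MPa.
Effective throat t_e = 0.707 × 4 = 2.828 mm.
Total length L = 320 mm; A_we = 2.828 × 320 = 905 mm².
F_nw = 0.6 F_EXX = 0.6 × 620 = 372 MPa.
φR_n = 0.75 × 372 × 905 × 10⁻³ = 252.5 kN.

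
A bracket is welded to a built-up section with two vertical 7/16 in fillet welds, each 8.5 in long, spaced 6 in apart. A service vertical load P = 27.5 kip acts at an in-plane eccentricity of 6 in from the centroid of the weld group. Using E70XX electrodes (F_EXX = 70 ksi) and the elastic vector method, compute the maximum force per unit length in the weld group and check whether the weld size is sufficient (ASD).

f_max ≈ 4.49 kip/in; adequate

Total weld length L_w = 17 in. Treat welds as unit-width lines.
Polar moment about centroid: J = 2[d³/12 + d(b/2)²] = 2[8.5³/12 + 8.5×3²] = 255.4 in³.
Direct shear f_v = P/L_w = 27.5 / 17 = 1.618 kip/in (vertical).
Torsion M = P·e = 27.5 × 6 = 165 kip·in.
Critical point at (x, y) = (3, 4.25) from centroid. f_tx = M·y/J = 2.746 kip/in; f_ty = M·x/J = 1.938 kip/in.
Resultant f_max = √[f_tx² + (f_v + f_ty)²] = √[2.746² + (1.618 + 1.938)²] = 4.493 kip/in.
Capacity per unit length: r_n/Ω = (1/2.0) × 0.6 × 70 × (0.707 × 0.4375) = 6.496 kip/in.
4.493 ≤ 6.496 → adequate.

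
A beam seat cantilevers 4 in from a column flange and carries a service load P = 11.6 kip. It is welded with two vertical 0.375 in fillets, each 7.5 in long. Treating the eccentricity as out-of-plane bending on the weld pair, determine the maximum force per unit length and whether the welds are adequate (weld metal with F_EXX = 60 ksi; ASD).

L_w = 2 × 7.5 = 15 in; section modulus (unit throat) S = 2 × L²/6 = 18.75 in².
Direct shear f_v = P/L_w = 11.6/15 = 0.7733 kip/in.
Moment M = P × e = 11.6 × 4 = 46.4 kip·in; bending f_b = M/S = 2.475 kip/in.
f_max = √(f_v² + f_b²) = √(0.7733² + 2.475²) = 2.593 kip/in.
r_n/Ω = (1/2.0) × 0.6 × 60 × (0.707 × 0.375) = 4.772 kip/in → adequate.

f_max ≈ 2.59 kip/in; adequate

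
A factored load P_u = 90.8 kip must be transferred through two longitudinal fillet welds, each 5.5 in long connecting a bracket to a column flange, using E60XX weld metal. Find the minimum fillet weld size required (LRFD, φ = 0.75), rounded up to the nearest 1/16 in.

w = 7/16 in

E60XX → F_EXX = 60 ksi.
Total weld length L = 11 in.
Required throat t_e = P_u / (φ × 0.6 F_EXX × L) = 90.8 / (0.75 × 0.6 × 60 × 11) = 0.3057 in.
Required leg w = t_e / 0.707 = 0.4324 in → use 7/16 in.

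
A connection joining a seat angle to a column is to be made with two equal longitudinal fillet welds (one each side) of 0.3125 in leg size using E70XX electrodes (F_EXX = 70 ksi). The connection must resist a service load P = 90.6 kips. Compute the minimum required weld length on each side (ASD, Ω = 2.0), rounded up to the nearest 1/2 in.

Throat t_e = 0.707 × 0.3125 = 0.2209 in.
r_n/Ω = (0.6 × 70 × 0.2209) / 2.0 = 4.64 kip/in.
L_req = P / (r_n/Ω) = 90.6 / 4.64 = 19.53 in total.
Per side: 19.53 / 2 = 9.764 in.
Round up → use L = 10 in on each side.

L = 10 in on each side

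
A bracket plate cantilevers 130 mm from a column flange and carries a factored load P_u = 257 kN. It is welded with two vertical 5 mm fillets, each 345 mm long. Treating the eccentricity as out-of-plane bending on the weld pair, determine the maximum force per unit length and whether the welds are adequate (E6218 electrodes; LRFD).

E62XX → F_EXX = 620 MPa.
L_w = 2 × 345 = 690 mm; section modulus (unit throat) S = 2 × L²/6 = 39680 mm².
Direct shear f_v = P/L_w = 257×10³/690 = 372.5 N/mm.
Moment M = P × e = 257×10³ × 130 = 33410000 N·mm; bending f_b = M/S = 842.1 N/mm.
f_max = √(f_v² + f_b²) = √(372.5² + 842.1²) = 920.8 N/mm.
φr_n = 0.75 × 0.6 × 620 × (0.707 × 5) = 986.3 N/mm → adequate.

f_max ≈ 921 N/mm; adequate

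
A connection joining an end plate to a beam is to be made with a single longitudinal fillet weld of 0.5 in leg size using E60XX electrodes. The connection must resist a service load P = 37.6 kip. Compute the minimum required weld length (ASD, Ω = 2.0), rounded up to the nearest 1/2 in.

E60XX → F_EXX = 60 ksi.
Throat t_e = 0.707 × 0.5 = 0.3535 in.
r_n/Ω = (0.6 × 60 × 0.3535) / 2.0 = 6.363 kip/in.
L_req = P / (r_n/Ω) = 37.6 / 6.363 = 5.909 in total.
Round up → use L = 6 in.

L = 6 in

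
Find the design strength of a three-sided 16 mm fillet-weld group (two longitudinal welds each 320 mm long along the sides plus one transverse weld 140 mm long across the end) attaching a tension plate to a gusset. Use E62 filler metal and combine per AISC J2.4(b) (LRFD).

φR_n ≈ 2460 kN

E62XX → F_EXX = 620 MPa.
t_e = 0.707 × 16 = 11.31 mm.
R_nwl = 0.6 × 620 × 11.31 × 640 × 10⁻³ = 2693 kN (longitudinal, 2 welds).
R_nwt = 0.6 × 620 × 11.31 × 140 × 10⁻³ = 589.1 kN (transverse, base value).
(i) R_nwl + R_nwt = 3282 kN; (ii) 0.85 R_nwl + 1.5 R_nwt = 3173 kN.
R_n = max = 3282 kN [governs: (i)]; φR_n = 2462 kN.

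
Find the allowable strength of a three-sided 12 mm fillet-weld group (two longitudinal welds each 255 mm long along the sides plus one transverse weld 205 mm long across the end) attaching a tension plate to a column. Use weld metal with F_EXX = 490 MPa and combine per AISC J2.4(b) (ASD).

R_n/Ω ≈ 924 kN

t_e = 0.707 × 12 = 8.484 mm.
R_nwl = 0.6 × 490 × 8.484 × 510 × 10⁻³ = 1272 kN (longitudinal, 2 welds).
R_nwt = 0.6 × 490 × 8.484 × 205 × 10⁻³ = 511.3 kN (transverse, base value).
(i) R_nwl + R_nwt = 1783 kN; (ii) 0.85 R_nwl + 1.5 R_nwt = 1848 kN.
R_n = max = 1848 kN [governs: (ii)]; R_n/Ω = 924.1 kN.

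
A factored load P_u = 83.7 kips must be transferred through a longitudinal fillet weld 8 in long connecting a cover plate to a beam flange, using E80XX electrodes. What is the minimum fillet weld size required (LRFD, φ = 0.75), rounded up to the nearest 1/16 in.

w = 7/16 in

E80XX → F_EXX = 80 ksi.
Total weld length L = 8 in.
Required throat t_e = P_u / (φ × 0.6 F_EXX × L) = 83.7 / (0.75 × 0.6 × 80 × 8) = 0.2906 in.
Required leg w = t_e / 0.707 = 0.4111 in → use 7/16 in.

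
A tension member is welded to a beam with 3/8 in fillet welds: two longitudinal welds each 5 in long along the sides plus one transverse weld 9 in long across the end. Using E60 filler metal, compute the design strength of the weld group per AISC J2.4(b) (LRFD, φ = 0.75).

E60XX → F_EXX = 60 ksi.
t_e = 0.707 × 0.375 = 0.2651 in.
R_nwl = 0.6 × 60 × 0.2651 × 10 = 95.44 kip (longitudinal, 2 welds).
R_nwt = 0.6 × 60 × 0.2651 × 9 = 85.9 kip (transverse, base value).
(i) R_nwl + R_nwt = 181.3 kip; (ii) 0.85 R_nwl + 1.5 R_nwt = 210 kip.
R_n = max = 210 kip [governs: (ii)]; φR_n = 157.5 kip.

φR_n ≈ 157 kip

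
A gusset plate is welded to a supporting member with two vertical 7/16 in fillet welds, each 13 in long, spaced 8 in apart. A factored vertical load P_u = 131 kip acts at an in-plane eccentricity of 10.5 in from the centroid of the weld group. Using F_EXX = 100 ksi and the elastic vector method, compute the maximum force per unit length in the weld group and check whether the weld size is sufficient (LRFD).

f_max ≈ 16.6 kip/in; NOT adequate

Total weld length L_w = 26 in. Treat welds as unit-width lines.
Polar moment about centroid: J = 2[d³/12 + d(b/2)²] = 2[13³/12 + 13×4²] = 782.2 in³.
Direct shear f_v = P/L_w = 131 / 26 = 5.038 kip/in (vertical).
Torsion M = P·e = 131 × 10.5 = 1375.5 kip·in.
Critical point at (x, y) = (4, 6.5) from centroid. f_tx = M·y/J = 11.43 kip/in; f_ty = M·x/J = 7.034 kip/in.
Resultant f_max = √[f_tx² + (f_v + f_ty)²] = √[11.43² + (5.038 + 7.034)²] = 16.63 kip/in.
Capacity per unit length: φr_n = 0.75 × 0.6 × 100 × (0.707 × 0.4375) = 13.92 kip/in.
16.63 > 13.92 → NOT adequate.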